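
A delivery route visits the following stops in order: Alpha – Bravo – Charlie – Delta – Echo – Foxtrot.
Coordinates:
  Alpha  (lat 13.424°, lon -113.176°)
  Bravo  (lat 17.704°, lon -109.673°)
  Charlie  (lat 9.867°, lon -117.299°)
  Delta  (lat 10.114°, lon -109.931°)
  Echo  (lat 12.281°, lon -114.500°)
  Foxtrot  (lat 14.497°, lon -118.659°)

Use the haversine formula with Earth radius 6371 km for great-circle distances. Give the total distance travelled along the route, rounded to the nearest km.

3678 km

Leg distances:
Alpha→Bravo: 606.0 km  (cumulative 606.0 km)
Bravo→Charlie: 1198.5 km  (cumulative 1804.4 km)
Charlie→Delta: 807.3 km  (cumulative 2611.8 km)
Delta→Echo: 553.5 km  (cumulative 3165.3 km)
Echo→Foxtrot: 512.9 km  (cumulative 3678.2 km)
Total route length ≈ 3678 km.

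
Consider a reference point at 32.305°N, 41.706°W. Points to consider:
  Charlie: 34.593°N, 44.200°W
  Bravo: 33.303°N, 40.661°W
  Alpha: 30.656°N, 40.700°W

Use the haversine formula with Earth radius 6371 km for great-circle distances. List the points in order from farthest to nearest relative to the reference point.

Charlie, Alpha, Bravo

Distances from the reference point:
Charlie 34.593°N, 44.200°W: 343.9 km
Alpha 30.656°N, 40.700°W: 206.7 km
Bravo 33.303°N, 40.661°W: 147.8 km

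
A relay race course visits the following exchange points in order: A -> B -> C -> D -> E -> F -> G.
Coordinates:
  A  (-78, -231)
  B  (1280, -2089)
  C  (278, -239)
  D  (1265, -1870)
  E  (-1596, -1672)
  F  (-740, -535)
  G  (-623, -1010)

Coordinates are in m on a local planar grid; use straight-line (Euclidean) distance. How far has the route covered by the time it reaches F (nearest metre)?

10603 m

Leg distances:
A→B: 2301.4 m  (cumulative 2301.4 m)
B→C: 2103.9 m  (cumulative 4405.3 m)
C→D: 1906.4 m  (cumulative 6311.7 m)
D→E: 2867.8 m  (cumulative 9179.5 m)
E→F: 1423.2 m  (cumulative 10602.7 m)
Cumulative distance at F ≈ 10603 m.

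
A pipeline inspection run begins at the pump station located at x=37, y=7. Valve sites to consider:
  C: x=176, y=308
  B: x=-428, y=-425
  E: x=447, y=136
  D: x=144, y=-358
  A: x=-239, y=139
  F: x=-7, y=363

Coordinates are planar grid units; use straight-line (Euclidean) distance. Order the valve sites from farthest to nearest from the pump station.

Distance from the pump station at x=37, y=7 to each:
B x=-428, y=-425: 634.7
E x=447, y=136: 429.8
D x=144, y=-358: 380.4
F x=-7, y=363: 358.7
C x=176, y=308: 331.5
A x=-239, y=139: 305.9

B, E, D, F, C, A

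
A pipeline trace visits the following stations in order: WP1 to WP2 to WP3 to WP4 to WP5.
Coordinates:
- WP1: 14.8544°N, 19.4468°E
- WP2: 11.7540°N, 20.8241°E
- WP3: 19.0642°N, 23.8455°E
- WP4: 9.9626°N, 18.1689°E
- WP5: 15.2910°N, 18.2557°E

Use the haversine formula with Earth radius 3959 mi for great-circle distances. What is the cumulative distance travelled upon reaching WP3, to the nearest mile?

Leg distances:
WP1→WP2: 233.4 mi  (cumulative 233.4 mi)
WP2→WP3: 543.7 mi  (cumulative 777.1 mi)
Cumulative distance at WP3 ≈ 777 mi.

777 mi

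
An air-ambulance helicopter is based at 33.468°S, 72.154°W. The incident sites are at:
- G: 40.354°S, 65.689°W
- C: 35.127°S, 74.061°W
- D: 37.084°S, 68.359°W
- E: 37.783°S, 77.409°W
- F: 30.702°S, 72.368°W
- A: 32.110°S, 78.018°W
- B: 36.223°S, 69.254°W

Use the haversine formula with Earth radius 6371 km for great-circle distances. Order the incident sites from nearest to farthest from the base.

C, F, B, D, A, E, G

Computing each great-circle distance from 33.468°S, 72.154°W:
C 35.127°S, 74.061°W: 254.4 km
F 30.702°S, 72.368°W: 308.2 km
B 36.223°S, 69.254°W: 404.8 km
D 37.084°S, 68.359°W: 529.4 km
A 32.110°S, 78.018°W: 568.5 km
E 37.783°S, 77.409°W: 674.9 km
G 40.354°S, 65.689°W: 956.8 km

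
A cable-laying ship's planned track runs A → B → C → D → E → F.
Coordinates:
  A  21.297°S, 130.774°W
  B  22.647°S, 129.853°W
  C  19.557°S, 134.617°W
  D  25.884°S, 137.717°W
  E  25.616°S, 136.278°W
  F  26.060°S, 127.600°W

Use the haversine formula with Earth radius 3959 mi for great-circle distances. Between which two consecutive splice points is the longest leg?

E–F

Leg distances:
A→B: 110.4 mi
B→C: 374.0 mi
C→D: 479.7 mi
D→E: 91.5 mi
E→F: 540.5 mi
The longest leg is E–F at 540.5 mi.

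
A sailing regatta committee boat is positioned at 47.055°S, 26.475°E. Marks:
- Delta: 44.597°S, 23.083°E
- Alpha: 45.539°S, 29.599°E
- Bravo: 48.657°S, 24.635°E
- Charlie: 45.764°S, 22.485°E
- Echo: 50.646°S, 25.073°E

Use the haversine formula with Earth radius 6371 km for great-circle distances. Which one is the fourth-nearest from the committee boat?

Distances from the committee boat (47.055°S, 26.475°E):
Bravo: 224.9 km
Alpha: 293.3 km
Charlie: 337.9 km
Delta: 379.1 km
Echo: 412.2 km
The fourth-nearest is Delta at 379.1 km.

Delta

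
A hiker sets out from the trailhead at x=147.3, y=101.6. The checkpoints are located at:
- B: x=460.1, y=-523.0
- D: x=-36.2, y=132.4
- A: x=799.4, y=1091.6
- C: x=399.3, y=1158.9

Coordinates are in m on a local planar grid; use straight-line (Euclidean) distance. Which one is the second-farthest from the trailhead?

Distances from the trailhead (x=147.3, y=101.6):
A: 1185.5 m
C: 1086.9 m
B: 698.5 m
D: 186.1 m
The second-farthest is C at 1086.9 m.

C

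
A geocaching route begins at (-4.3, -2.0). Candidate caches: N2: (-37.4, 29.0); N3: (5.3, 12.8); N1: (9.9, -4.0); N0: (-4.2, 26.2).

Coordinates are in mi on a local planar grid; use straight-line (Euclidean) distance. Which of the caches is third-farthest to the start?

Distance to each, sorted:
N2: 45.3 mi
N0: 28.2 mi
N3: 17.6 mi
N1: 14.3 mi
The third-farthest is N3 at 17.6 mi.

N3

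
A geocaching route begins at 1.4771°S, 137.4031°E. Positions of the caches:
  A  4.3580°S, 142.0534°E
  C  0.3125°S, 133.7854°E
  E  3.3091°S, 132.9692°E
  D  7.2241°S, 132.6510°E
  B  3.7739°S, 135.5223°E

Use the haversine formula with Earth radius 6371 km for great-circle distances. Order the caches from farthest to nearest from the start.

D, A, E, C, B

Distance from the start at 1.4771°S, 137.4031°E to each:
D 7.2241°S, 132.6510°E: 828.1 km
A 4.3580°S, 142.0534°E: 607.7 km
E 3.3091°S, 132.9692°E: 533.0 km
C 0.3125°S, 133.7854°E: 422.5 km
B 3.7739°S, 135.5223°E: 329.9 km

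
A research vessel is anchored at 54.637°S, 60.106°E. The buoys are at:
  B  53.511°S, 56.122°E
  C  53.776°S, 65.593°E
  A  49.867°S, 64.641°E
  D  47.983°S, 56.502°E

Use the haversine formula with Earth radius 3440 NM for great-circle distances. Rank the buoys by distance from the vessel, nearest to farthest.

B, C, A, D

Distances from the vessel:
B 53.511°S, 56.122°E: 155.7 NM
C 53.776°S, 65.593°E: 199.4 NM
A 49.867°S, 64.641°E: 331.2 NM
D 47.983°S, 56.502°E: 421.6 NM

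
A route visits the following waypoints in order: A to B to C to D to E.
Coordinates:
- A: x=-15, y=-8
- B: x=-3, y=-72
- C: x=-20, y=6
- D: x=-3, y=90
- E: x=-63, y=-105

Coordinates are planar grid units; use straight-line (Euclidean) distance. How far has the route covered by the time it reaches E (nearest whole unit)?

Leg distances:
A→B: 65.1  (cumulative 65.1)
B→C: 79.8  (cumulative 144.9)
C→D: 85.7  (cumulative 230.6)
D→E: 204.0  (cumulative 434.7)
Cumulative distance at E ≈ 435.

435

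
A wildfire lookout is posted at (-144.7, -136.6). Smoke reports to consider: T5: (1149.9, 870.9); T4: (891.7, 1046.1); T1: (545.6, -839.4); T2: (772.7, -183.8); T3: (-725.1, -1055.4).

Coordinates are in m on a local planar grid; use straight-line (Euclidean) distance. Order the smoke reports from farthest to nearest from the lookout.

Computing each straight-line distance from (-144.7, -136.6):
T5 (1149.9, 870.9): 1640.4 m
T4 (891.7, 1046.1): 1572.5 m
T3 (-725.1, -1055.4): 1086.8 m
T1 (545.6, -839.4): 985.1 m
T2 (772.7, -183.8): 918.6 m

T5, T4, T3, T1, T2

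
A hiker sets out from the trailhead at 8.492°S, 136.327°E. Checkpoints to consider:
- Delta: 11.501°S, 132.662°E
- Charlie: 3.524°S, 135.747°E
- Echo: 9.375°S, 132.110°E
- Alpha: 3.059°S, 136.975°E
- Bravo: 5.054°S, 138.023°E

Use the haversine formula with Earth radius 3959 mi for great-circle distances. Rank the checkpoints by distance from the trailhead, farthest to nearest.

Distances from the trailhead:
Alpha 3.059°S, 136.975°E: 378.0 mi
Charlie 3.524°S, 135.747°E: 345.6 mi
Delta 11.501°S, 132.662°E: 324.7 mi
Echo 9.375°S, 132.110°E: 294.2 mi
Bravo 5.054°S, 138.023°E: 264.5 mi

Alpha, Charlie, Delta, Echo, Bravo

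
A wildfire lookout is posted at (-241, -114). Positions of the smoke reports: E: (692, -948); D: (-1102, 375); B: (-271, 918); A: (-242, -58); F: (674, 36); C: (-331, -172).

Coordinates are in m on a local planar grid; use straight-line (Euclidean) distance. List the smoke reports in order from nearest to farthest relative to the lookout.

Distance from the lookout at (-241, -114) to each:
A (-242, -58): 56.0 m
C (-331, -172): 107.1 m
F (674, 36): 927.2 m
D (-1102, 375): 990.2 m
B (-271, 918): 1032.4 m
E (692, -948): 1251.4 m

A, C, F, D, B, E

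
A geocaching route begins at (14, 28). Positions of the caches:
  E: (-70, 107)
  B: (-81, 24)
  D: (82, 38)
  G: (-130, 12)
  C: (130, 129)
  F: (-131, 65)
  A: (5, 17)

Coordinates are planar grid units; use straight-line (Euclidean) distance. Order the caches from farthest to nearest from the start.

C, F, G, E, B, D, A

Distances from the start:
C (130, 129): 153.8
F (-131, 65): 149.6
G (-130, 12): 144.9
E (-70, 107): 115.3
B (-81, 24): 95.1
D (82, 38): 68.7
A (5, 17): 14.2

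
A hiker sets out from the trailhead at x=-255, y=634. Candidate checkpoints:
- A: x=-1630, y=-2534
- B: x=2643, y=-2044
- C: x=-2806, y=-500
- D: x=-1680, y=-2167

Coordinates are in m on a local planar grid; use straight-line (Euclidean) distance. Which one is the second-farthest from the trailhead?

Distances from the trailhead (x=-255, y=634):
B: 3945.9 m
A: 3453.5 m
D: 3142.6 m
C: 2791.7 m
The second-farthest is A at 3453.5 m.

A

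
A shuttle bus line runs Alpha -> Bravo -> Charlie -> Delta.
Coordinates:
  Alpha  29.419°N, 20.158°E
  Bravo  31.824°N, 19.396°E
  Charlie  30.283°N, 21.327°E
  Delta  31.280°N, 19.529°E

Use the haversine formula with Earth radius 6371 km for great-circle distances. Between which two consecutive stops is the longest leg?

Leg distances:
Alpha→Bravo: 277.2 km
Bravo→Charlie: 251.4 km
Charlie→Delta: 204.4 km
The longest leg is Alpha–Bravo at 277.2 km.

Alpha–Bravo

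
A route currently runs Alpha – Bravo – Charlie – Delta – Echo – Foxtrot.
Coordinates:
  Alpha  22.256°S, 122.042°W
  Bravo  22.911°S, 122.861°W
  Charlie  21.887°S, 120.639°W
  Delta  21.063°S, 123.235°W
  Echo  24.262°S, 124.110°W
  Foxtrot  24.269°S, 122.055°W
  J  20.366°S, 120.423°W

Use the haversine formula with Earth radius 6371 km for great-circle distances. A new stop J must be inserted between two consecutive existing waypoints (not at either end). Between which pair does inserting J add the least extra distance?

Added distance for inserting J between each consecutive pair:
Alpha–Bravo: 536.5 km
Bravo–Charlie: 294.3 km
Charlie–Delta: 189.3 km
Delta–Echo: 511.4 km
Echo–Foxtrot: 832.7 km
Smallest added distance is 189.3 km, inserting between Charlie and Delta.

between Charlie and Delta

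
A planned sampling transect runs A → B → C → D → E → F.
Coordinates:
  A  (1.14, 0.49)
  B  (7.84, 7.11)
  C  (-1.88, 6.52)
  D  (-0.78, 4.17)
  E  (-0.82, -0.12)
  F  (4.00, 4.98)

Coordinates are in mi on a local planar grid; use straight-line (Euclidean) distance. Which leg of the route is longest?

Leg distances:
A→B: 9.4 mi
B→C: 9.7 mi
C→D: 2.6 mi
D→E: 4.3 mi
E→F: 7.0 mi
The longest leg is B–C at 9.7 mi.

B–C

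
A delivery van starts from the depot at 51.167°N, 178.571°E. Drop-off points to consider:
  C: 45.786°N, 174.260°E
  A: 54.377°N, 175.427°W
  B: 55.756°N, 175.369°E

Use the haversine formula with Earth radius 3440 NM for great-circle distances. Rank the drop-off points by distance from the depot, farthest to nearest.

Distances from the depot:
C 45.786°N, 174.260°E: 365.7 NM
B 55.756°N, 175.369°E: 298.3 NM
A 54.377°N, 175.427°W: 290.8 NM

C, B, A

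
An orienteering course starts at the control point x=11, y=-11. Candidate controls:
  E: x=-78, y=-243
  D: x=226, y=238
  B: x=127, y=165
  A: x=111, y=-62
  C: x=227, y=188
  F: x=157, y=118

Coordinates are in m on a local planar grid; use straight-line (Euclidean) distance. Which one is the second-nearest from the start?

Distance to each, sorted:
A: 112.3 m
F: 194.8 m
B: 210.8 m
E: 248.5 m
C: 293.7 m
D: 329.0 m
The second-nearest is F at 194.8 m.

F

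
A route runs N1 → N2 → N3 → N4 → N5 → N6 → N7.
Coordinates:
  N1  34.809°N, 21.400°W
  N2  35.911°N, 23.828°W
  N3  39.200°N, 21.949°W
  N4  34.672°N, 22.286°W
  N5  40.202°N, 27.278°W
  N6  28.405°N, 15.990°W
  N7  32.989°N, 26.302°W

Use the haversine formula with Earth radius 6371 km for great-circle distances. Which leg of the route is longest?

Leg distances:
N1→N2: 252.0 km
N2→N3: 401.5 km
N3→N4: 504.4 km
N4→N5: 756.2 km
N5→N6: 1669.0 km
N6→N7: 1109.1 km
The longest leg is N5–N6 at 1669.0 km.

N5–N6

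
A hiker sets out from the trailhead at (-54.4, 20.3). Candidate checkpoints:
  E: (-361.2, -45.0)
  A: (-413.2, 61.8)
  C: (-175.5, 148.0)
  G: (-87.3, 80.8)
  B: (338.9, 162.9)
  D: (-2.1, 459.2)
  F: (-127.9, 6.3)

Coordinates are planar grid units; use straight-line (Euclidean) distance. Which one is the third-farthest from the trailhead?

A

Distances from the trailhead ((-54.4, 20.3)):
D: 442.0
B: 418.4
A: 361.2
E: 313.7
C: 176.0
F: 74.8
G: 68.9
The third-farthest is A at 361.2.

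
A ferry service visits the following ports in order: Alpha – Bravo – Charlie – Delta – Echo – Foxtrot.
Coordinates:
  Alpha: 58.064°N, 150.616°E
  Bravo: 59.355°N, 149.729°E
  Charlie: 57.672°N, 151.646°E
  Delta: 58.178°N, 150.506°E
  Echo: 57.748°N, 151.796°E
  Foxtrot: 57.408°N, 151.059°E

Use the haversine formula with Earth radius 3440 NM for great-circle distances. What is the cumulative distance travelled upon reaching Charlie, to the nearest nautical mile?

Leg distances:
Alpha→Bravo: 82.3 NM  (cumulative 82.3 NM)
Bravo→Charlie: 117.6 NM  (cumulative 199.9 NM)
Cumulative distance at Charlie ≈ 200 NM.

200 NM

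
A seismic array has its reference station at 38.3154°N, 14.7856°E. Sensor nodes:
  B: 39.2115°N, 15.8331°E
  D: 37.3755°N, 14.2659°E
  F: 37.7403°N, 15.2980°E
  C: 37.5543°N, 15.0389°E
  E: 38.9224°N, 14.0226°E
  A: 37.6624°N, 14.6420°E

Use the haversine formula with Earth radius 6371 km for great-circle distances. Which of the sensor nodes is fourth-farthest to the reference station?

Distance to each, sorted:
B: 134.8 km
D: 114.0 km
E: 94.6 km
C: 87.5 km
F: 78.1 km
A: 73.7 km
The fourth-farthest is C at 87.5 km.

C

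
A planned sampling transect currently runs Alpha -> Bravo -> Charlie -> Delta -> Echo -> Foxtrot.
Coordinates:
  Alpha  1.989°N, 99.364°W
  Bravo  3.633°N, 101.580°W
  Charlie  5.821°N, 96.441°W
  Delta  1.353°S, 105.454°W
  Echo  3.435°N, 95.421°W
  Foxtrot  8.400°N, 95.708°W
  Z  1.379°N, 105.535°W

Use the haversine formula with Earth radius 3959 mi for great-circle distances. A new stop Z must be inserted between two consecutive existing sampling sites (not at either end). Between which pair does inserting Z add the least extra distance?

Added distance for inserting Z between each consecutive pair:
Alpha–Bravo: 552.1 mi
Bravo–Charlie: 627.6 mi
Charlie–Delta: 91.6 mi
Delta–Echo: 133.5 mi
Echo–Foxtrot: 1201.0 mi
Smallest added distance is 91.6 mi, inserting between Charlie and Delta.

between Charlie and Delta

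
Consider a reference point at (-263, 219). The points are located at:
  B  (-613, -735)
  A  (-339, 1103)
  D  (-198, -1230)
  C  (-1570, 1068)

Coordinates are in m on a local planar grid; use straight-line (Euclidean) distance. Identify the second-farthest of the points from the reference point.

Distances from the reference point ((-263, 219)):
C: 1558.5 m
D: 1450.5 m
B: 1016.2 m
A: 887.3 m
The second-farthest is D at 1450.5 m.

D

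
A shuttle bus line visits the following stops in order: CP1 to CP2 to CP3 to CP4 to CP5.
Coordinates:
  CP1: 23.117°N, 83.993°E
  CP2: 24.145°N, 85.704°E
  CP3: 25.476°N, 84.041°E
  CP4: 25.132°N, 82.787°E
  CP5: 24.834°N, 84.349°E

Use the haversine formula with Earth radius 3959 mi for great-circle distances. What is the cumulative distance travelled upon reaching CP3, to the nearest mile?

Leg distances:
CP1→CP2: 129.5 mi  (cumulative 129.5 mi)
CP2→CP3: 139.1 mi  (cumulative 268.6 mi)
Cumulative distance at CP3 ≈ 269 mi.

269 mi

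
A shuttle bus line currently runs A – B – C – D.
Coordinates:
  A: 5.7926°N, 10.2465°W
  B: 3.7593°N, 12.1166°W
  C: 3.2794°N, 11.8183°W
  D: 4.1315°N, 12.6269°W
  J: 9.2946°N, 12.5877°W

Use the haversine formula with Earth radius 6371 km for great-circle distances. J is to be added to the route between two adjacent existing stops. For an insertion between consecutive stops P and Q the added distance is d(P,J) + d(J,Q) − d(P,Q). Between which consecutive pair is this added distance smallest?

between A and B

Added distance for inserting J between each consecutive pair:
A–B: 778.1 km
B–C: 1229.1 km
C–D: 1117.9 km
Smallest added distance is 778.1 km, inserting between A and B.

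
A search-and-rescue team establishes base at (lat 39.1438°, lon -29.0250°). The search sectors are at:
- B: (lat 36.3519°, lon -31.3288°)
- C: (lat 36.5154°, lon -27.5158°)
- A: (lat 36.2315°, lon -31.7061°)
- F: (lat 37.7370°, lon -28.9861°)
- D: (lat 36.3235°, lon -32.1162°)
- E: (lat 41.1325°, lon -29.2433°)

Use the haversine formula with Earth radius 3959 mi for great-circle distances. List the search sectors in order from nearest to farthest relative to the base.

F, E, C, B, A, D

Distances from the base:
F (lat 37.7370°, lon -28.9861°): 97.2 mi
E (lat 41.1325°, lon -29.2433°): 137.9 mi
C (lat 36.5154°, lon -27.5158°): 199.4 mi
B (lat 36.3519°, lon -31.3288°): 230.3 mi
A (lat 36.2315°, lon -31.7061°): 248.9 mi
D (lat 36.3235°, lon -32.1162°): 257.9 mi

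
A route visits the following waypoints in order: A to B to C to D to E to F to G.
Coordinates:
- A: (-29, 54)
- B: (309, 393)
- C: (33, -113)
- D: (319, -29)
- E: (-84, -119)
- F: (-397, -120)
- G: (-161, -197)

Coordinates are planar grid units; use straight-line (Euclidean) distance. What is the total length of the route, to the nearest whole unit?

Leg distances:
A→B: 478.7  (cumulative 478.7)
B→C: 576.4  (cumulative 1055.1)
C→D: 298.1  (cumulative 1353.2)
D→E: 412.9  (cumulative 1766.1)
E→F: 313.0  (cumulative 2079.1)
F→G: 248.2  (cumulative 2327.3)
Total route length ≈ 2327.

2327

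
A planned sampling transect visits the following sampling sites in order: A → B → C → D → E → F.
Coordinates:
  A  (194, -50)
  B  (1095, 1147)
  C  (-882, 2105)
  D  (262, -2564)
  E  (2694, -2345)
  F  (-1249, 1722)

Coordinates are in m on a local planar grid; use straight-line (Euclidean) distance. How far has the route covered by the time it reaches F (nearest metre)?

16609 m

Leg distances:
A→B: 1498.2 m  (cumulative 1498.2 m)
B→C: 2196.9 m  (cumulative 3695.1 m)
C→D: 4807.1 m  (cumulative 8502.2 m)
D→E: 2441.8 m  (cumulative 10944.0 m)
E→F: 5664.6 m  (cumulative 16608.6 m)
Cumulative distance at F ≈ 16609 m.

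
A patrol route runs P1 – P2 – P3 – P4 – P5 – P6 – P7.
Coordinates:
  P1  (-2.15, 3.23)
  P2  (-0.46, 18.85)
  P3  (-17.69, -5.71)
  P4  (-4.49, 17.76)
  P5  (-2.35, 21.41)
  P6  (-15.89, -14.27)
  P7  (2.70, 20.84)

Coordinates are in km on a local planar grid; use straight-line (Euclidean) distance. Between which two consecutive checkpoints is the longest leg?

Leg distances:
P1→P2: 15.7 km
P2→P3: 30.0 km
P3→P4: 26.9 km
P4→P5: 4.2 km
P5→P6: 38.2 km
P6→P7: 39.7 km
The longest leg is P6–P7 at 39.7 km.

P6–P7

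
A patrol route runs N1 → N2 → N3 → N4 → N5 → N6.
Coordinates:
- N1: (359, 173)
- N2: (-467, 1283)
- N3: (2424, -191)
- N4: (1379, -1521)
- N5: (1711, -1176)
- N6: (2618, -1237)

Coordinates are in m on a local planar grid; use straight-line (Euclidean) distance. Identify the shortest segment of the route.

N4–N5

Leg distances:
N1→N2: 1383.6 m
N2→N3: 3245.1 m
N3→N4: 1691.4 m
N4→N5: 478.8 m
N5→N6: 909.0 m
The shortest leg is N4–N5 at 478.8 m.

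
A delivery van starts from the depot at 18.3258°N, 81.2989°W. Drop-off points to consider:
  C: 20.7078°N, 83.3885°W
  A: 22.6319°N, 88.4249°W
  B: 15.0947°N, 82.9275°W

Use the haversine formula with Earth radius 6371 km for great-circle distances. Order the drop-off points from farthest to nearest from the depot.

A, B, C

Computing each great-circle distance from 18.3258°N, 81.2989°W:
A 22.6319°N, 88.4249°W: 883.1 km
B 15.0947°N, 82.9275°W: 398.9 km
C 20.7078°N, 83.3885°W: 343.7 km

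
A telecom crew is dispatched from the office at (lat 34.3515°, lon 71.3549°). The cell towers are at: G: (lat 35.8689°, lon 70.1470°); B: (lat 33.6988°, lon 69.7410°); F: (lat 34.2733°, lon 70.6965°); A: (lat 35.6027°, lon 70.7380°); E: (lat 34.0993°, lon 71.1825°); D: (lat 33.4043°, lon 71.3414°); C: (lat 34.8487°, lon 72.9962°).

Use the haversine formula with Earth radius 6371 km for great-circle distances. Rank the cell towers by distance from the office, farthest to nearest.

G, B, C, A, D, F, E

Distances from the office:
G (lat 35.8689°, lon 70.1470°): 201.3 km
B (lat 33.6988°, lon 69.7410°): 165.5 km
C (lat 34.8487°, lon 72.9962°): 160.1 km
A (lat 35.6027°, lon 70.7380°): 150.1 km
D (lat 33.4043°, lon 71.3414°): 105.3 km
F (lat 34.2733°, lon 70.6965°): 61.1 km
E (lat 34.0993°, lon 71.1825°): 32.2 km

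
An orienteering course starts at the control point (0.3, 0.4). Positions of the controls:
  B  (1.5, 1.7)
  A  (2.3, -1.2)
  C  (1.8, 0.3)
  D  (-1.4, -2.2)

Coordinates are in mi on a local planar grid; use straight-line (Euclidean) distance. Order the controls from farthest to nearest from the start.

Computing each straight-line distance from (0.3, 0.4):
D (-1.4, -2.2): 3.1 mi
A (2.3, -1.2): 2.6 mi
B (1.5, 1.7): 1.8 mi
C (1.8, 0.3): 1.5 mi

D, A, B, C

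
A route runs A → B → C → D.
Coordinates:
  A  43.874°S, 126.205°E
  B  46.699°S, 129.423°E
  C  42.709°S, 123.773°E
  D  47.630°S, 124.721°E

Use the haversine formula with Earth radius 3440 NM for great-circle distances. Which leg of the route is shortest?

A–B

Leg distances:
A→B: 217.3 NM
B→C: 339.7 NM
C→D: 298.2 NM
The shortest leg is A–B at 217.3 NM.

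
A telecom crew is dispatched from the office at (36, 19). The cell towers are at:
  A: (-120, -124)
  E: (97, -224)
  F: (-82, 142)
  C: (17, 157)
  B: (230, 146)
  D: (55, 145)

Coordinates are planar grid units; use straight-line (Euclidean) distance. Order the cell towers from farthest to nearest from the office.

Distances from the office:
E (97, -224): 250.5
B (230, 146): 231.9
A (-120, -124): 211.6
F (-82, 142): 170.4
C (17, 157): 139.3
D (55, 145): 127.4

E, B, A, F, C, D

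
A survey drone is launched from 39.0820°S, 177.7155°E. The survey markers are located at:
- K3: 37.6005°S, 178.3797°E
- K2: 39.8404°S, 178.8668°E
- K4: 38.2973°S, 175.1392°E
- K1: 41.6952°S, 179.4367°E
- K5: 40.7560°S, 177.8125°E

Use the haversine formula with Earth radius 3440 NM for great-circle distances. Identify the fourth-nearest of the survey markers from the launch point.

K4

Distance to each, sorted:
K2: 70.2 NM
K3: 94.3 NM
K5: 100.6 NM
K4: 129.6 NM
K1: 175.5 NM
The fourth-nearest is K4 at 129.6 NM.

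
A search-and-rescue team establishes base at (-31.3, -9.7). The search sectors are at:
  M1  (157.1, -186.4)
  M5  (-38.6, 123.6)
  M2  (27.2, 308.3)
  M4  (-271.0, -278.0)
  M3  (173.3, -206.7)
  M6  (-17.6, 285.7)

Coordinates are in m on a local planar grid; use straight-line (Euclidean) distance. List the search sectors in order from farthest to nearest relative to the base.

M4, M2, M6, M3, M1, M5

Computing each straight-line distance from (-31.3, -9.7):
M4 (-271.0, -278.0): 359.8 m
M2 (27.2, 308.3): 323.3 m
M6 (-17.6, 285.7): 295.7 m
M3 (173.3, -206.7): 284.0 m
M1 (157.1, -186.4): 258.3 m
M5 (-38.6, 123.6): 133.5 m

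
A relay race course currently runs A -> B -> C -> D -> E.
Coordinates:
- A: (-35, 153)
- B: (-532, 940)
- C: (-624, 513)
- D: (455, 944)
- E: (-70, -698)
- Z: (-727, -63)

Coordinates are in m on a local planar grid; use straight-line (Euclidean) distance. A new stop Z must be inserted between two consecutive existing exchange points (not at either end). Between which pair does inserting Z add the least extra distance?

Added distance for inserting Z between each consecutive pair:
A–B: 815.9 m
B–C: 1170.1 m
C–D: 976.0 m
D–E: 742.6 m
Smallest added distance is 742.6 m, inserting between D and E.

between D and E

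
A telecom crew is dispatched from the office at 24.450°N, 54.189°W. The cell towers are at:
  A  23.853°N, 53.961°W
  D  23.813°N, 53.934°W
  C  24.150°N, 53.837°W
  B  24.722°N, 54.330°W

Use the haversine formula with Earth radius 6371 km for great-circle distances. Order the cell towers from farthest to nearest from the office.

Computing each great-circle distance from 24.450°N, 54.189°W:
D 23.813°N, 53.934°W: 75.4 km
A 23.853°N, 53.961°W: 70.3 km
C 24.150°N, 53.837°W: 48.8 km
B 24.722°N, 54.330°W: 33.4 km

D, A, C, B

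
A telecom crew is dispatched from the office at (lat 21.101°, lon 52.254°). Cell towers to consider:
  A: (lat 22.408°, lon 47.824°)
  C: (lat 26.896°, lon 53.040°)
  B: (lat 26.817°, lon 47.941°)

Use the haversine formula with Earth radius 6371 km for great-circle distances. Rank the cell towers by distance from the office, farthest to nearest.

Distances from the office:
B (lat 26.817°, lon 47.941°): 771.9 km
C (lat 26.896°, lon 53.040°): 649.3 km
A (lat 22.408°, lon 47.824°): 480.0 km

B, C, A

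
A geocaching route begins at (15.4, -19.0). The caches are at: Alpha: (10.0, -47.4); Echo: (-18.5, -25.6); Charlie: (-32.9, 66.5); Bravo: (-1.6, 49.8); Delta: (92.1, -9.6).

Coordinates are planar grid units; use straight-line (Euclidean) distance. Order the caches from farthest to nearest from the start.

Charlie, Delta, Bravo, Echo, Alpha

Distance from the start at (15.4, -19.0) to each:
Charlie (-32.9, 66.5): 98.2
Delta (92.1, -9.6): 77.3
Bravo (-1.6, 49.8): 70.9
Echo (-18.5, -25.6): 34.5
Alpha (10.0, -47.4): 28.9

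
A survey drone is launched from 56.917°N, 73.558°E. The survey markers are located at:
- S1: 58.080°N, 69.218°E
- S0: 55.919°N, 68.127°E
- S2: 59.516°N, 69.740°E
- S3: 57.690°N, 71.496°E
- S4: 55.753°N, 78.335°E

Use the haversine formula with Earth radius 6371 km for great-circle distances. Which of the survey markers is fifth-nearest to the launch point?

Distances from the launch point (56.917°N, 73.558°E):
S3: 150.7 km
S1: 289.7 km
S4: 321.6 km
S0: 351.9 km
S2: 365.3 km
The fifth-nearest is S2 at 365.3 km.

S2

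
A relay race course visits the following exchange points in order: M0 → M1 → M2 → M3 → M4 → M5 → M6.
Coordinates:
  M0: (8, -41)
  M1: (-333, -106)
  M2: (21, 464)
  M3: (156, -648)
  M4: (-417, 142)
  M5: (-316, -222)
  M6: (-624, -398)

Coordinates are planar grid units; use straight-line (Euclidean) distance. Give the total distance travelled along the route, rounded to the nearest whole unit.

Leg distances:
M0→M1: 347.1  (cumulative 347.1)
M1→M2: 671.0  (cumulative 1018.1)
M2→M3: 1120.2  (cumulative 2138.3)
M3→M4: 975.9  (cumulative 3114.2)
M4→M5: 377.8  (cumulative 3492.0)
M5→M6: 354.7  (cumulative 3846.7)
Total route length ≈ 3847.

3847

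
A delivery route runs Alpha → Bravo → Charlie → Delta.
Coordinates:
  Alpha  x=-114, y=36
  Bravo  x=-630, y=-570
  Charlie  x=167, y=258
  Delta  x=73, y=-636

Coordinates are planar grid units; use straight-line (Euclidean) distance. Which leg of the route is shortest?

Leg distances:
Alpha→Bravo: 795.9
Bravo→Charlie: 1149.3
Charlie→Delta: 898.9
The shortest leg is Alpha–Bravo at 795.9.

Alpha–Bravo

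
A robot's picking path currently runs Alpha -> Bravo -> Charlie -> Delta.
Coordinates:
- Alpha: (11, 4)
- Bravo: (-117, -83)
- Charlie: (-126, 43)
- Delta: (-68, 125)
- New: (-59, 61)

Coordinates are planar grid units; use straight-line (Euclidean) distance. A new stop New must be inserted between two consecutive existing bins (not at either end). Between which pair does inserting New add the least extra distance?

between Charlie and Delta

Added distance for inserting New between each consecutive pair:
Alpha–Bravo: 90.7
Bravo–Charlie: 98.3
Charlie–Delta: 33.6
Smallest added distance is 33.6, inserting between Charlie and Delta.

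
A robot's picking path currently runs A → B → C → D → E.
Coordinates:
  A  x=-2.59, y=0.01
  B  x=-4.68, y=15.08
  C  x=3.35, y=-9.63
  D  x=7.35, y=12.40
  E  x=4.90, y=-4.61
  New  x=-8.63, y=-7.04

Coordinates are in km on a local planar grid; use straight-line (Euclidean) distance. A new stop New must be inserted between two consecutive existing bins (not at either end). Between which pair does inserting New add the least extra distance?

between B and C

Added distance for inserting New between each consecutive pair:
A–B: 16.5 km
B–C: 8.7 km
C–D: 15.0 km
D–E: 21.7 km
Smallest added distance is 8.7 km, inserting between B and C.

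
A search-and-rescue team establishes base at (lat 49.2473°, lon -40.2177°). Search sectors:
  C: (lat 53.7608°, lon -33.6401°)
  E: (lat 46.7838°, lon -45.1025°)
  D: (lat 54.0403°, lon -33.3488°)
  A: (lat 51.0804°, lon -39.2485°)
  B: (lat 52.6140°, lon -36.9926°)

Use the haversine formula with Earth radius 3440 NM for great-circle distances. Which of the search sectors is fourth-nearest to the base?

Distances from the base ((lat 49.2473°, lon -40.2177°)):
A: 116.2 NM
B: 236.1 NM
E: 245.6 NM
C: 365.6 NM
D: 384.8 NM
The fourth-nearest is C at 365.6 NM.

C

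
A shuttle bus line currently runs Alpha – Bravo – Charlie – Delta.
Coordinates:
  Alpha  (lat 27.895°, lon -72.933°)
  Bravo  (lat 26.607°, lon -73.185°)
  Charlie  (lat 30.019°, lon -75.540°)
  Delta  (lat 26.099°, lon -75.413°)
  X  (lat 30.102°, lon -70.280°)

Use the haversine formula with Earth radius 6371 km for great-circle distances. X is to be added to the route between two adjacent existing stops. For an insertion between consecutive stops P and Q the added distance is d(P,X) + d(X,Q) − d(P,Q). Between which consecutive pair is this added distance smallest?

Added distance for inserting X between each consecutive pair:
Alpha–Bravo: 692.1 km
Bravo–Charlie: 543.8 km
Charlie–Delta: 742.1 km
Smallest added distance is 543.8 km, inserting between Bravo and Charlie.

between Bravo and Charlie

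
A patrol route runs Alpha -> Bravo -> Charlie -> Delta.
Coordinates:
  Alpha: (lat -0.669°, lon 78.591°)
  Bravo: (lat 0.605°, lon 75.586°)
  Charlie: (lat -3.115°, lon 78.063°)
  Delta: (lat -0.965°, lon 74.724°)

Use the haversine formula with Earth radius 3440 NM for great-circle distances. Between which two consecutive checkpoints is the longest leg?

Leg distances:
Alpha→Bravo: 196.0 NM
Bravo→Charlie: 268.3 NM
Charlie→Delta: 238.3 NM
The longest leg is Bravo–Charlie at 268.3 NM.

Bravo–Charlie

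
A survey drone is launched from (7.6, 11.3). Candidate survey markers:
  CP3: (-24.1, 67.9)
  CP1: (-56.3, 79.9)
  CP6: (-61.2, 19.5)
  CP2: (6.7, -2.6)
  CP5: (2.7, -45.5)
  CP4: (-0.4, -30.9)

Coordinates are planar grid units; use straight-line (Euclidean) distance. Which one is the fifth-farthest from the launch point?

Distances from the launch point ((7.6, 11.3)):
CP1: 93.8
CP6: 69.3
CP3: 64.9
CP5: 57.0
CP4: 43.0
CP2: 13.9
The fifth-farthest is CP4 at 43.0.

CP4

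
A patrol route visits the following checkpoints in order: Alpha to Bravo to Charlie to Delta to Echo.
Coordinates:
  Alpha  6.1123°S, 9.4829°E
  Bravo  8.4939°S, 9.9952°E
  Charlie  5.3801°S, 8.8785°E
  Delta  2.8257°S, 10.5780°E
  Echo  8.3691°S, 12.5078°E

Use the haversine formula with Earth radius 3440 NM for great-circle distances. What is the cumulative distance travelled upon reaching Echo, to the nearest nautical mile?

881 NM

Leg distances:
Alpha→Bravo: 146.2 NM  (cumulative 146.2 NM)
Bravo→Charlie: 198.4 NM  (cumulative 344.6 NM)
Charlie→Delta: 184.1 NM  (cumulative 528.7 NM)
Delta→Echo: 352.2 NM  (cumulative 880.9 NM)
Cumulative distance at Echo ≈ 881 NM.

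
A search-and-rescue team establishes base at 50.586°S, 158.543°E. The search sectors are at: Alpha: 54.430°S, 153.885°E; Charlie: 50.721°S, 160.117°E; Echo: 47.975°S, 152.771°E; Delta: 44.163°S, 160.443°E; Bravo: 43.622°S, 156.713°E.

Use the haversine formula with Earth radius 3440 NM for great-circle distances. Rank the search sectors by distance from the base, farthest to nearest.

Distances from the base:
Bravo 43.622°S, 156.713°E: 424.7 NM
Delta 44.163°S, 160.443°E: 393.3 NM
Alpha 54.430°S, 153.885°E: 286.6 NM
Echo 47.975°S, 152.771°E: 275.0 NM
Charlie 50.721°S, 160.117°E: 60.5 NM

Bravo, Delta, Alpha, Echo, Charlie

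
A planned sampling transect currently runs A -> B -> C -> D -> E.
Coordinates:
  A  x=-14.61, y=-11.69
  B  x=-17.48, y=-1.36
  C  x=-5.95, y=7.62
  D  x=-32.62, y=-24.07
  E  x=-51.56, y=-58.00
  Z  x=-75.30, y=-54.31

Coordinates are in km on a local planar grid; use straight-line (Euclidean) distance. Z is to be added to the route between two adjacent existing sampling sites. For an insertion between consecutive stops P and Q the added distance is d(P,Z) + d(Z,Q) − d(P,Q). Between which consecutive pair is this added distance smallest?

between D and E

Added distance for inserting Z between each consecutive pair:
A–B: 141.8 km
B–C: 156.8 km
C–D: 103.9 km
D–E: 37.5 km
Smallest added distance is 37.5 km, inserting between D and E.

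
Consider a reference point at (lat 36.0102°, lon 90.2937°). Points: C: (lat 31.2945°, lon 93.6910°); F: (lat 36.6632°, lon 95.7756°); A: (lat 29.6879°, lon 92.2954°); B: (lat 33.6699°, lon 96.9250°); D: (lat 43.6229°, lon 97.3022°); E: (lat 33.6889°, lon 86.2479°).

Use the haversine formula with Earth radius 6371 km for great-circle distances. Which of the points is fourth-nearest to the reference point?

Distance to each, sorted:
E: 450.4 km
F: 496.3 km
C: 611.3 km
B: 658.6 km
A: 727.4 km
D: 1035.9 km
The fourth-nearest is B at 658.6 km.

B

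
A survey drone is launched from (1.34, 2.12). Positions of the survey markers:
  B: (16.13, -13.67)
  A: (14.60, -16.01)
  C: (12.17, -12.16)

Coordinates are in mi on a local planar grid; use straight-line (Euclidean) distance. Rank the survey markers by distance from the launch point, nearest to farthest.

C, B, A

Distances from the launch point:
C (12.17, -12.16): 17.9 mi
B (16.13, -13.67): 21.6 mi
A (14.60, -16.01): 22.5 mi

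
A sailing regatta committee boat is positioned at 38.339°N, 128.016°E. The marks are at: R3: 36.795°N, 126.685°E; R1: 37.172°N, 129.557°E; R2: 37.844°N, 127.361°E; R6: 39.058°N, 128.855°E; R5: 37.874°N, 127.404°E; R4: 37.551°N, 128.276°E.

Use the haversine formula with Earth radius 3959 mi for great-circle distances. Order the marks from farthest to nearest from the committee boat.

Computing each great-circle distance from 38.339°N, 128.016°E:
R3 36.795°N, 126.685°E: 129.2 mi
R1 37.172°N, 129.557°E: 116.6 mi
R6 39.058°N, 128.855°E: 67.2 mi
R4 37.551°N, 128.276°E: 56.3 mi
R2 37.844°N, 127.361°E: 49.4 mi
R5 37.874°N, 127.404°E: 46.3 mi

R3, R1, R6, R4, R2, R5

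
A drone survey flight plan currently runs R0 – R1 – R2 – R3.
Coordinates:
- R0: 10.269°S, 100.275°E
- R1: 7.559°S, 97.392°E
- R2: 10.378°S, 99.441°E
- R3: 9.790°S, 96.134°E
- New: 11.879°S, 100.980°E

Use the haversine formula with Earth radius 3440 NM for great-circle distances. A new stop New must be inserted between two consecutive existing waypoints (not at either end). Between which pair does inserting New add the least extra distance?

Added distance for inserting New between each consecutive pair:
R0–R1: 204.3 NM
R1–R2: 254.6 NM
R2–R3: 241.2 NM
Smallest added distance is 204.3 NM, inserting between R0 and R1.

between R0 and R1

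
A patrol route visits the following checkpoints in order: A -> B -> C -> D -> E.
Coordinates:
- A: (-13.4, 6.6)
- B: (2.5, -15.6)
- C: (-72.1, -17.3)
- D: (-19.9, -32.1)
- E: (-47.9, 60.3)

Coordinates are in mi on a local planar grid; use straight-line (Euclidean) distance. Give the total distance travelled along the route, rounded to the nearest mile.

253 mi

Leg distances:
A→B: 27.3 mi  (cumulative 27.3 mi)
B→C: 74.6 mi  (cumulative 101.9 mi)
C→D: 54.3 mi  (cumulative 156.2 mi)
D→E: 96.5 mi  (cumulative 252.7 mi)
Total route length ≈ 253 mi.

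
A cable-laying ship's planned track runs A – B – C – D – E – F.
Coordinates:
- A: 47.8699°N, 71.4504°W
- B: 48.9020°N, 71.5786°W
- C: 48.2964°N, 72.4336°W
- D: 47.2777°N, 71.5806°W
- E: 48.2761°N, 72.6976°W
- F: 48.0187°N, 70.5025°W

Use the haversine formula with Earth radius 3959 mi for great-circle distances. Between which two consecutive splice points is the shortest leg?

Leg distances:
A→B: 71.6 mi
B→C: 57.2 mi
C→D: 80.8 mi
D→E: 86.3 mi
E→F: 102.7 mi
The shortest leg is B–C at 57.2 mi.

B–C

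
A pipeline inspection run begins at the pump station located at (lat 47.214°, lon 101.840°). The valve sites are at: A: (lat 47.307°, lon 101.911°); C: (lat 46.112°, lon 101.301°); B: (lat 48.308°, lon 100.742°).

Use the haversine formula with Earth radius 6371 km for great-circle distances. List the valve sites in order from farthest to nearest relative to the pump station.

Distances from the pump station:
B (lat 48.308°, lon 100.742°): 146.7 km
C (lat 46.112°, lon 101.301°): 129.3 km
A (lat 47.307°, lon 101.911°): 11.6 km

B, C, A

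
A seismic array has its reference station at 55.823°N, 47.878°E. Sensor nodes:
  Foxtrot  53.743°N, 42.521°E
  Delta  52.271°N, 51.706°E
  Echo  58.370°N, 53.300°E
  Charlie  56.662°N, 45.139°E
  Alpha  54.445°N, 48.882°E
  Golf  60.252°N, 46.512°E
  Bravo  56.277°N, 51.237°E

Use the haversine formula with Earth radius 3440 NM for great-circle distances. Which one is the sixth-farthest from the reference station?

Charlie

Distance to each, sorted:
Golf: 269.4 NM
Delta: 252.3 NM
Echo: 233.7 NM
Foxtrot: 223.5 NM
Bravo: 115.9 NM
Charlie: 104.3 NM
Alpha: 89.6 NM
The sixth-farthest is Charlie at 104.3 NM.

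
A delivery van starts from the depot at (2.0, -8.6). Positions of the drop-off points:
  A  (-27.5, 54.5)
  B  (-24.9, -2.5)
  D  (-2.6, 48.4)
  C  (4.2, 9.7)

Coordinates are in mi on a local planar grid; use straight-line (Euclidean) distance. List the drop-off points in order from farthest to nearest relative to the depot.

Computing each straight-line distance from (2.0, -8.6):
A (-27.5, 54.5): 69.7 mi
D (-2.6, 48.4): 57.2 mi
B (-24.9, -2.5): 27.6 mi
C (4.2, 9.7): 18.4 mi

A, D, B, C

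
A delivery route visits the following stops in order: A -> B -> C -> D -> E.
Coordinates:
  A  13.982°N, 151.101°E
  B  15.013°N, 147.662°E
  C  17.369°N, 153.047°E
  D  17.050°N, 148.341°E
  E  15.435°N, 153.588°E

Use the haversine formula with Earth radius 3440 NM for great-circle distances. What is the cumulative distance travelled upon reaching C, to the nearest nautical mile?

550 NM

Leg distances:
A→B: 209.3 NM  (cumulative 209.3 NM)
B→C: 341.2 NM  (cumulative 550.4 NM)
Cumulative distance at C ≈ 550 NM.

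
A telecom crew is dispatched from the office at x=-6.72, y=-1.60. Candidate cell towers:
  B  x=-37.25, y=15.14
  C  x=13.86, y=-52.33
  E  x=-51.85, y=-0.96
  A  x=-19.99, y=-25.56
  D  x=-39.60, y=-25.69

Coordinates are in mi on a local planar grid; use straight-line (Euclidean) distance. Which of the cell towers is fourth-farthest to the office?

B

Distances from the office (x=-6.72, y=-1.60):
C: 54.7 mi
E: 45.1 mi
D: 40.8 mi
B: 34.8 mi
A: 27.4 mi
The fourth-farthest is B at 34.8 mi.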